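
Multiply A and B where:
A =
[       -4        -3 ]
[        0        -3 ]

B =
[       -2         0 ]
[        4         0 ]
AB =
[       -4         0 ]
[      -12         0 ]

Matrix multiplication: (AB)[i][j] = sum over k of A[i][k] * B[k][j].
  (AB)[0][0] = (-4)*(-2) + (-3)*(4) = -4
  (AB)[0][1] = (-4)*(0) + (-3)*(0) = 0
  (AB)[1][0] = (0)*(-2) + (-3)*(4) = -12
  (AB)[1][1] = (0)*(0) + (-3)*(0) = 0
AB =
[       -4         0 ]
[      -12         0 ]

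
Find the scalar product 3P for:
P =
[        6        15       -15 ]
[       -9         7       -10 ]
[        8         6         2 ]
3P =
[       18        45       -45 ]
[      -27        21       -30 ]
[       24        18         6 ]

Scalar multiplication is elementwise: (3P)[i][j] = 3 * P[i][j].
  (3P)[0][0] = 3 * (6) = 18
  (3P)[0][1] = 3 * (15) = 45
  (3P)[0][2] = 3 * (-15) = -45
  (3P)[1][0] = 3 * (-9) = -27
  (3P)[1][1] = 3 * (7) = 21
  (3P)[1][2] = 3 * (-10) = -30
  (3P)[2][0] = 3 * (8) = 24
  (3P)[2][1] = 3 * (6) = 18
  (3P)[2][2] = 3 * (2) = 6
3P =
[       18        45       -45 ]
[      -27        21       -30 ]
[       24        18         6 ]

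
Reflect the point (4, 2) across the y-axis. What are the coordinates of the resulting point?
(-4, 2)

Reflection across y-axis: (4, 2) → (-4, 2)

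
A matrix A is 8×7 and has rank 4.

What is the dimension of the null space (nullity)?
3

The rank-nullity theorem for an m×n matrix states:
rank(A) + nullity(A) = n (the number of columns).
Here n = 7 and rank(A) = 4, so nullity(A) = 7 - 4 = 3.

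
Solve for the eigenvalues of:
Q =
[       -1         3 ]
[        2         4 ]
λ = -2, 5

Solve det(Q - λI) = 0. For a 2×2 matrix the characteristic equation is λ² - (trace)λ + det = 0.
trace(Q) = a + d = -1 + 4 = 3.
det(Q) = a*d - b*c = (-1)*(4) - (3)*(2) = -4 - 6 = -10.
Characteristic equation: λ² - (3)λ + (-10) = 0.
Discriminant = (3)² - 4*(-10) = 9 + 40 = 49.
λ = (3 ± √49) / 2 = (3 ± 7) / 2 = -2, 5.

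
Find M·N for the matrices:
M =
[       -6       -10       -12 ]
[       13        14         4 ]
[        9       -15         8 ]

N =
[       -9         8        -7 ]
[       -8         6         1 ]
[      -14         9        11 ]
MN =
[      302      -216      -100 ]
[     -285       224       -33 ]
[      -73        54        10 ]

Matrix multiplication: (MN)[i][j] = sum over k of M[i][k] * N[k][j].
  (MN)[0][0] = (-6)*(-9) + (-10)*(-8) + (-12)*(-14) = 302
  (MN)[0][1] = (-6)*(8) + (-10)*(6) + (-12)*(9) = -216
  (MN)[0][2] = (-6)*(-7) + (-10)*(1) + (-12)*(11) = -100
  (MN)[1][0] = (13)*(-9) + (14)*(-8) + (4)*(-14) = -285
  (MN)[1][1] = (13)*(8) + (14)*(6) + (4)*(9) = 224
  (MN)[1][2] = (13)*(-7) + (14)*(1) + (4)*(11) = -33
  (MN)[2][0] = (9)*(-9) + (-15)*(-8) + (8)*(-14) = -73
  (MN)[2][1] = (9)*(8) + (-15)*(6) + (8)*(9) = 54
  (MN)[2][2] = (9)*(-7) + (-15)*(1) + (8)*(11) = 10
MN =
[      302      -216      -100 ]
[     -285       224       -33 ]
[      -73        54        10 ]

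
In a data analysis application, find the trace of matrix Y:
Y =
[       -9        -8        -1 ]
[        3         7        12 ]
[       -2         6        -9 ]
tr(Y) = -9 + 7 - 9 = -11

The trace of a square matrix is the sum of its diagonal entries.
Diagonal entries of Y: Y[0][0] = -9, Y[1][1] = 7, Y[2][2] = -9.
tr(Y) = -9 + 7 - 9 = -11.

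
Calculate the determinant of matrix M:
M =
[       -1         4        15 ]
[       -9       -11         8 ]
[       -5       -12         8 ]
det(M) = 915

Expand along row 0 (cofactor expansion): det(M) = a*(e*i - f*h) - b*(d*i - f*g) + c*(d*h - e*g), where the 3×3 is [[a, b, c], [d, e, f], [g, h, i]].
Minor M_00 = (-11)*(8) - (8)*(-12) = -88 + 96 = 8.
Minor M_01 = (-9)*(8) - (8)*(-5) = -72 + 40 = -32.
Minor M_02 = (-9)*(-12) - (-11)*(-5) = 108 - 55 = 53.
det(M) = (-1)*(8) - (4)*(-32) + (15)*(53) = -8 + 128 + 795 = 915.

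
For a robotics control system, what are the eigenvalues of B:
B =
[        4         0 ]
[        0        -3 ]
λ = -3, 4

Solve det(B - λI) = 0. For a 2×2 matrix the characteristic equation is λ² - (trace)λ + det = 0.
trace(B) = a + d = 4 - 3 = 1.
det(B) = a*d - b*c = (4)*(-3) - (0)*(0) = -12 - 0 = -12.
Characteristic equation: λ² - (1)λ + (-12) = 0.
Discriminant = (1)² - 4*(-12) = 1 + 48 = 49.
λ = (1 ± √49) / 2 = (1 ± 7) / 2 = -3, 4.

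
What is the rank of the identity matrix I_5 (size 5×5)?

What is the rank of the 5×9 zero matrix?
rank(I_5) = 5, rank(0) = 0

The identity I_5 has 5 columns that are the standard basis vectors e_1, …, e_5. These are linearly independent, so all 5 columns are pivots and rank(I_5) = 5.
The 5×9 zero matrix has every entry zero, so every row is the zero row and there are no pivots; rank(0) = 0.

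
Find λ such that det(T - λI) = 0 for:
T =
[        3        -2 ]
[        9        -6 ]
λ = -3, 0

Solve det(T - λI) = 0. For a 2×2 matrix the characteristic equation is λ² - (trace)λ + det = 0.
trace(T) = a + d = 3 - 6 = -3.
det(T) = a*d - b*c = (3)*(-6) - (-2)*(9) = -18 + 18 = 0.
Characteristic equation: λ² - (-3)λ + (0) = 0.
Discriminant = (-3)² - 4*(0) = 9 - 0 = 9.
λ = (-3 ± √9) / 2 = (-3 ± 3) / 2 = -3, 0.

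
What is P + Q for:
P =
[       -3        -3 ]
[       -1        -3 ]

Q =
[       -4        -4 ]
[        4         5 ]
P + Q =
[       -7        -7 ]
[        3         2 ]

Matrix addition is elementwise: (P+Q)[i][j] = P[i][j] + Q[i][j].
  (P+Q)[0][0] = (-3) + (-4) = -7
  (P+Q)[0][1] = (-3) + (-4) = -7
  (P+Q)[1][0] = (-1) + (4) = 3
  (P+Q)[1][1] = (-3) + (5) = 2
P + Q =
[       -7        -7 ]
[        3         2 ]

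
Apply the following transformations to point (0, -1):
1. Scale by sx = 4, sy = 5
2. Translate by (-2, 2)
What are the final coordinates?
(-2, -3)

Step 1: Scale (0, -1) by (sx, sy) = (4, 5) → (0, -5)
Step 2: Translate by (-2, 2) → (-2, -3)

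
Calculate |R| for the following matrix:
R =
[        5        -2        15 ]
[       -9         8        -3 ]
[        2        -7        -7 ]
det(R) = 458

Expand along row 0 (cofactor expansion): det(R) = a*(e*i - f*h) - b*(d*i - f*g) + c*(d*h - e*g), where the 3×3 is [[a, b, c], [d, e, f], [g, h, i]].
Minor M_00 = (8)*(-7) - (-3)*(-7) = -56 - 21 = -77.
Minor M_01 = (-9)*(-7) - (-3)*(2) = 63 + 6 = 69.
Minor M_02 = (-9)*(-7) - (8)*(2) = 63 - 16 = 47.
det(R) = (5)*(-77) - (-2)*(69) + (15)*(47) = -385 + 138 + 705 = 458.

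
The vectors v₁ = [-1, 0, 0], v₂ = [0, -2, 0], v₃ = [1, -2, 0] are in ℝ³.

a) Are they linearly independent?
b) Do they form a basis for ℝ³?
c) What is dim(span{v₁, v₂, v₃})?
Not independent, not a basis, dim(span) = 2

Check whether v₃ can be written as a linear combination of v₁ and v₂.
v₃ = (-1)·v₁ + (1)·v₂ = [1, -2, 0], so the three vectors are linearly dependent.
Thus they do not form a basis for ℝ³, and dim(span{v₁, v₂, v₃}) = 2 (spanned by v₁ and v₂).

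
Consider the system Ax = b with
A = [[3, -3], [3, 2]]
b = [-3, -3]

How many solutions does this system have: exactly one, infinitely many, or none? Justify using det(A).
Exactly one solution

Compute det(A) = (3)*(2) - (-3)*(3) = 15.
Because det(A) ≠ 0, A is invertible and Ax = b has a unique solution for every b (here x = A⁻¹ b).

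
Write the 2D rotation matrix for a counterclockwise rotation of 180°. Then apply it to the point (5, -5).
R = [[-1, 0], [0, -1]]; R·(5, -5) = (-5, 5)

Rotation matrix formula: R(θ) = [[cos θ, -sin θ], [sin θ, cos θ]]
For θ = 180°:
cos(180°) = -1
sin(180°) = 0
R = [[-1, 0], [0, -1]]
Apply to (5, -5): [-1·5 + (0)·-5, 0·5 + -1·-5] = (-5, 5)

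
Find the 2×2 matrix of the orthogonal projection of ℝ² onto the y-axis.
[[0, 0], [0, 1]]

The orthogonal projection onto the line spanned by a nonzero vector u = (a, b) has matrix P = (u uᵀ) / (uᵀ u) = (1/(a² + b²)) · [[a², ab], [ab, b²]].
Here u = (0, 1), so a² + b² = 0 + 1 = 1.
P = (1/1) · [[0, 0], [0, 1]] = [[0, 0], [0, 1]].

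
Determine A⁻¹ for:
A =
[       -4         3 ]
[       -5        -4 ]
det(A) = 31
A⁻¹ =
[    -4/31     -3/31 ]
[     5/31     -4/31 ]

For a 2×2 matrix A = [[a, b], [c, d]] with det(A) ≠ 0, A⁻¹ = (1/det(A)) * [[d, -b], [-c, a]].
det(A) = (-4)*(-4) - (3)*(-5) = 16 + 15 = 31.
A⁻¹ = (1/31) * [[-4, -3], [5, -4]].
Dividing each entry by 31 and reducing:
A⁻¹ =
[    -4/31     -3/31 ]
[     5/31     -4/31 ]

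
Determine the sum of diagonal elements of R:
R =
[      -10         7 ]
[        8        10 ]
tr(R) = -10 + 10 = 0

The trace of a square matrix is the sum of its diagonal entries.
Diagonal entries of R: R[0][0] = -10, R[1][1] = 10.
tr(R) = -10 + 10 = 0.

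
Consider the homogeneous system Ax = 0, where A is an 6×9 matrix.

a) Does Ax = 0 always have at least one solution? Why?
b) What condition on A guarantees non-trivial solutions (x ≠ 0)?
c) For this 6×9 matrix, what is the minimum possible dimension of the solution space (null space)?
a) Yes, x = 0 is always a solution. b) When A has linearly dependent columns (rank < n). c) Minimum nullity = 3.

a) x = 0 satisfies A·0 = 0, so the zero vector is always a solution.
b) Non-trivial solutions exist iff the columns of A are linearly dependent, equivalently rank(A) < n (the number of columns).
c) By rank-nullity, rank(A) + nullity(A) = n = 9. Since A has only 6 rows, rank(A) ≤ 6, so nullity(A) ≥ 9 - 6 = 3.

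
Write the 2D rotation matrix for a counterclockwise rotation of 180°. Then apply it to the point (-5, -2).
R = [[-1, 0], [0, -1]]; R·(-5, -2) = (5, 2)

Rotation matrix formula: R(θ) = [[cos θ, -sin θ], [sin θ, cos θ]]
For θ = 180°:
cos(180°) = -1
sin(180°) = 0
R = [[-1, 0], [0, -1]]
Apply to (-5, -2): [-1·-5 + (0)·-2, 0·-5 + -1·-2] = (5, 2)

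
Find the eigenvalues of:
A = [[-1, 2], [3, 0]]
λ = -3, 2

Solve det(A - λI) = 0. For a 2×2 matrix this is λ² - (trace)λ + det = 0.
trace(A) = -1 + 0 = -1.
det(A) = (-1)*(0) - (2)*(3) = 0 - 6 = -6.
Characteristic equation: λ² - (-1)λ + (-6) = 0.
Discriminant: (-1)² - 4*(-6) = 1 + 24 = 25.
Roots: λ = (-1 ± √25) / 2 = -3, 2.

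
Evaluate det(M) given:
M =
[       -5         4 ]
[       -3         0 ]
det(M) = 12

For a 2×2 matrix [[a, b], [c, d]], det = a*d - b*c.
det(M) = (-5)*(0) - (4)*(-3) = 0 + 12 = 12.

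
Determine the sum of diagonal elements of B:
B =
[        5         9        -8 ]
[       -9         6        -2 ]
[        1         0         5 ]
tr(B) = 5 + 6 + 5 = 16

The trace of a square matrix is the sum of its diagonal entries.
Diagonal entries of B: B[0][0] = 5, B[1][1] = 6, B[2][2] = 5.
tr(B) = 5 + 6 + 5 = 16.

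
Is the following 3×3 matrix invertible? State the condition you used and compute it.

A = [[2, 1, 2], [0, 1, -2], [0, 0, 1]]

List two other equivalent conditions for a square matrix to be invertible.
Yes, invertible; det(A) = 2 ≠ 0. Equivalent conditions: rank(A) = 3; Ax = 0 has only the trivial solution; 0 is not an eigenvalue; the columns of A are linearly independent.

To check invertibility, compute det(A).
The given matrix is triangular, so det(A) equals the product of its diagonal entries = 2 ≠ 0.
Since det(A) ≠ 0, A is invertible.
Equivalent conditions for a square matrix A to be invertible:
- rank(A) = 3 (full rank).
- The homogeneous system Ax = 0 has only the trivial solution x = 0.
- 0 is not an eigenvalue of A.
- The columns (equivalently rows) of A are linearly independent.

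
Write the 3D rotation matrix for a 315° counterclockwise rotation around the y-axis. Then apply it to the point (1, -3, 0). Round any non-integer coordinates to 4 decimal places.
R = [[√2/2, 0, -√2/2], [0, 1, 0], [√2/2, 0, √2/2]]; R·(1, -3, 0) = (0.7071, -3.0000, 0.7071)

Rotation matrix for 315° around y-axis:
cos(315°) = √2/2, sin(315°) = -√2/2
R = [[√2/2, 0, -√2/2], [0, 1, 0], [√2/2, 0, √2/2]]
Apply to (1, -3, 0): R·[1, -3, 0]ᵀ = (0.7071, -3.0000, 0.7071)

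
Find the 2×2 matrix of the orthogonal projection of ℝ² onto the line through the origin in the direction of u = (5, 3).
[[25/34, 15/34], [15/34, 9/34]]

The orthogonal projection onto the line spanned by a nonzero vector u = (a, b) has matrix P = (u uᵀ) / (uᵀ u) = (1/(a² + b²)) · [[a², ab], [ab, b²]].
Here u = (5, 3), so a² + b² = 25 + 9 = 34.
P = (1/34) · [[25, 15], [15, 9]] = [[25/34, 15/34], [15/34, 9/34]].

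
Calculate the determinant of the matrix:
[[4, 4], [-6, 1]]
28

For a 2×2 matrix [[a, b], [c, d]], det = ad - bc
det = (4)(1) - (4)(-6) = 4 - -24 = 28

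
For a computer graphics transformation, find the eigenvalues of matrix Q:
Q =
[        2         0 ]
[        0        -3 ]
λ = -3, 2

Solve det(Q - λI) = 0. For a 2×2 matrix the characteristic equation is λ² - (trace)λ + det = 0.
trace(Q) = a + d = 2 - 3 = -1.
det(Q) = a*d - b*c = (2)*(-3) - (0)*(0) = -6 - 0 = -6.
Characteristic equation: λ² - (-1)λ + (-6) = 0.
Discriminant = (-1)² - 4*(-6) = 1 + 24 = 25.
λ = (-1 ± √25) / 2 = (-1 ± 5) / 2 = -3, 2.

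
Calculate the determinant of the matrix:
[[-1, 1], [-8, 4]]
4

For a 2×2 matrix [[a, b], [c, d]], det = ad - bc
det = (-1)(4) - (1)(-8) = -4 - -8 = 4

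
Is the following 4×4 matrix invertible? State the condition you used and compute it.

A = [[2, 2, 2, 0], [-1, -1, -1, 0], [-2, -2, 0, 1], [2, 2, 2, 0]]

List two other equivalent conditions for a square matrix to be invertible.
No, not invertible; det(A) = 0 (two rows are equal, so the rows are linearly dependent). Equivalent conditions (failing for this A): rank(A) < 4; Ax = 0 has non-trivial solutions; 0 is an eigenvalue; the columns are linearly dependent.

To check invertibility, compute det(A).
In this matrix, row 0 and the last row are identical, so one row is a scalar multiple of another and the rows are linearly dependent.
A matrix with linearly dependent rows has det = 0 and is not invertible.
Equivalent failed conditions:
- rank(A) < 4.
- Ax = 0 has non-trivial solutions.
- 0 is an eigenvalue.
- The columns are linearly dependent.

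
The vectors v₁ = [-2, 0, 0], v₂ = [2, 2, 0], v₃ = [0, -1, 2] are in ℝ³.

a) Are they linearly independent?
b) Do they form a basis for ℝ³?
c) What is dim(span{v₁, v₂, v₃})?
Yes independent, yes basis, dim = 3

Stack v₁, v₂, v₃ as rows of a 3×3 matrix.
[[-2, 0, 0]; [2, 2, 0]; [0, -1, 2]] is already lower triangular with nonzero diagonal entries (-2, 2, 2), so its determinant is the product of the diagonal entries, det = (-2)·(2)·(2) = -8 ≠ 0, and the rows are linearly independent.
Three linearly independent vectors in ℝ³ form a basis for ℝ³, so dim(span{v₁,v₂,v₃}) = 3.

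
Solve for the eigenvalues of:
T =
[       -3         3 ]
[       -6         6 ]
λ = 0, 3

Solve det(T - λI) = 0. For a 2×2 matrix the characteristic equation is λ² - (trace)λ + det = 0.
trace(T) = a + d = -3 + 6 = 3.
det(T) = a*d - b*c = (-3)*(6) - (3)*(-6) = -18 + 18 = 0.
Characteristic equation: λ² - (3)λ + (0) = 0.
Discriminant = (3)² - 4*(0) = 9 - 0 = 9.
λ = (3 ± √9) / 2 = (3 ± 3) / 2 = 0, 3.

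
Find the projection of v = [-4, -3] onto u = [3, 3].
[-7/2, -7/2]

The projection of v onto u is proj_u(v) = ((v·u) / (u·u)) · u.
v·u = (-4)*(3) + (-3)*(3) = -21.
u·u = (3)*(3) + (3)*(3) = 18.
coefficient = -21 / 18 = -7/6.
proj_u(v) = -7/6 · [3, 3] = [-7/2, -7/2].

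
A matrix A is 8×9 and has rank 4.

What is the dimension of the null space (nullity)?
5

The rank-nullity theorem for an m×n matrix states:
rank(A) + nullity(A) = n (the number of columns).
Here n = 9 and rank(A) = 4, so nullity(A) = 9 - 4 = 5.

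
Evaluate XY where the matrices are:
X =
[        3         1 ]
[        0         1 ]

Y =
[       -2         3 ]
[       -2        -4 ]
XY =
[       -8         5 ]
[       -2        -4 ]

Matrix multiplication: (XY)[i][j] = sum over k of X[i][k] * Y[k][j].
  (XY)[0][0] = (3)*(-2) + (1)*(-2) = -8
  (XY)[0][1] = (3)*(3) + (1)*(-4) = 5
  (XY)[1][0] = (0)*(-2) + (1)*(-2) = -2
  (XY)[1][1] = (0)*(3) + (1)*(-4) = -4
XY =
[       -8         5 ]
[       -2        -4 ]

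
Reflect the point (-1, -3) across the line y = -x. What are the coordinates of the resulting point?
(3, 1)

Reflection across line y = -x: (-1, -3) → (3, 1)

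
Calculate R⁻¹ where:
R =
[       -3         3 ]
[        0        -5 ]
det(R) = 15
R⁻¹ =
[     -1/3      -1/5 ]
[        0      -1/5 ]

For a 2×2 matrix R = [[a, b], [c, d]] with det(R) ≠ 0, R⁻¹ = (1/det(R)) * [[d, -b], [-c, a]].
det(R) = (-3)*(-5) - (3)*(0) = 15 - 0 = 15.
R⁻¹ = (1/15) * [[-5, -3], [0, -3]].
Dividing each entry by 15 and reducing:
R⁻¹ =
[     -1/3      -1/5 ]
[        0      -1/5 ]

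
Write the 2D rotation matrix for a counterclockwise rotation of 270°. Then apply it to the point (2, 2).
R = [[0, 1], [-1, 0]]; R·(2, 2) = (2, -2)

Rotation matrix formula: R(θ) = [[cos θ, -sin θ], [sin θ, cos θ]]
For θ = 270°:
cos(270°) = 0
sin(270°) = -1
R = [[0, 1], [-1, 0]]
Apply to (2, 2): [0·2 + (1)·2, -1·2 + 0·2] = (2, -2)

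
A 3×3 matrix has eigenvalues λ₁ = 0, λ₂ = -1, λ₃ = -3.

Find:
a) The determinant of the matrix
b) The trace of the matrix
det = 0, trace = -4

Two standard eigenvalue identities:
- det(A) equals the product of the eigenvalues (counted with multiplicity).
- trace(A) equals the sum of the eigenvalues.
det(A) = (0)*(-1)*(-3) = 0.
trace(A) = 0 - 1 - 3 = -4.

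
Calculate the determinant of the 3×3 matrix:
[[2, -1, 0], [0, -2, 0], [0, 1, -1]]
4

Expansion along first row:
det = 2·det([[-2,0],[1,-1]]) - -1·det([[0,0],[0,-1]]) + 0·det([[0,-2],[0,1]])
    = 2·(-2·-1 - 0·1) - -1·(0·-1 - 0·0) + 0·(0·1 - -2·0)
    = 2·2 - -1·0 + 0·0
    = 4 + 0 + 0 = 4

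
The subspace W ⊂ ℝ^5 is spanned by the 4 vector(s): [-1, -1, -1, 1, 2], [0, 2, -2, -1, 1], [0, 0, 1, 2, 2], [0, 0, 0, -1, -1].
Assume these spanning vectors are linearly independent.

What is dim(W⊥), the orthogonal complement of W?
dim(W⊥) = 1

For any subspace W of ℝ^n, dim(W) + dim(W⊥) = n (the whole-space dimension).
Here the given 4 vectors are linearly independent, so dim(W) = 4.
Thus dim(W⊥) = n - dim(W) = 5 - 4 = 1.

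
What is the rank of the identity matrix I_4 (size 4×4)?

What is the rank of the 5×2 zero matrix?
rank(I_4) = 4, rank(0) = 0

The identity I_4 has 4 columns that are the standard basis vectors e_1, …, e_4. These are linearly independent, so all 4 columns are pivots and rank(I_4) = 4.
The 5×2 zero matrix has every entry zero, so every row is the zero row and there are no pivots; rank(0) = 0.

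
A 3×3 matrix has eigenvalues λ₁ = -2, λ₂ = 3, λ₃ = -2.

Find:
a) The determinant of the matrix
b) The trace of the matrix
det = 12, trace = -1

Two standard eigenvalue identities:
- det(A) equals the product of the eigenvalues (counted with multiplicity).
- trace(A) equals the sum of the eigenvalues.
det(A) = (-2)*(3)*(-2) = 12.
trace(A) = -2 + 3 - 2 = -1.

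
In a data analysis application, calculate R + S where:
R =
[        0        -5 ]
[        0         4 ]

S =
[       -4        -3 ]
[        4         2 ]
R + S =
[       -4        -8 ]
[        4         6 ]

Matrix addition is elementwise: (R+S)[i][j] = R[i][j] + S[i][j].
  (R+S)[0][0] = (0) + (-4) = -4
  (R+S)[0][1] = (-5) + (-3) = -8
  (R+S)[1][0] = (0) + (4) = 4
  (R+S)[1][1] = (4) + (2) = 6
R + S =
[       -4        -8 ]
[        4         6 ]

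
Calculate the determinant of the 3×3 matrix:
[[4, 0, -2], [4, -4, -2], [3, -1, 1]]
-40

Expansion along first row:
det = 4·det([[-4,-2],[-1,1]]) - 0·det([[4,-2],[3,1]]) + -2·det([[4,-4],[3,-1]])
    = 4·(-4·1 - -2·-1) - 0·(4·1 - -2·3) + -2·(4·-1 - -4·3)
    = 4·-6 - 0·10 + -2·8
    = -24 + 0 + -16 = -40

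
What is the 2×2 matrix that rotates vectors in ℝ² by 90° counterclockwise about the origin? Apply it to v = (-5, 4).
R = [[0, -1], [1, 0]]; R·v = (-4, -5)

A counterclockwise rotation by angle θ in ℝ² has matrix R(θ) = [[cos θ, -sin θ], [sin θ, cos θ]].
For θ = 90°: cos θ = 0, sin θ = 1.
R(90°) = [[0, -1], [1, 0]].
R·v = [0·-5 + (-1)·4, 1·-5 + 0·4] = (-4, -5).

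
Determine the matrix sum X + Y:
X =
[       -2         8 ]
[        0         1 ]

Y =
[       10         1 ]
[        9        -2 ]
X + Y =
[        8         9 ]
[        9        -1 ]

Matrix addition is elementwise: (X+Y)[i][j] = X[i][j] + Y[i][j].
  (X+Y)[0][0] = (-2) + (10) = 8
  (X+Y)[0][1] = (8) + (1) = 9
  (X+Y)[1][0] = (0) + (9) = 9
  (X+Y)[1][1] = (1) + (-2) = -1
X + Y =
[        8         9 ]
[        9        -1 ]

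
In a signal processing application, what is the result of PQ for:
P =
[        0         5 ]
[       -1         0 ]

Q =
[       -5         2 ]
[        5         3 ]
PQ =
[       25        15 ]
[        5        -2 ]

Matrix multiplication: (PQ)[i][j] = sum over k of P[i][k] * Q[k][j].
  (PQ)[0][0] = (0)*(-5) + (5)*(5) = 25
  (PQ)[0][1] = (0)*(2) + (5)*(3) = 15
  (PQ)[1][0] = (-1)*(-5) + (0)*(5) = 5
  (PQ)[1][1] = (-1)*(2) + (0)*(3) = -2
PQ =
[       25        15 ]
[        5        -2 ]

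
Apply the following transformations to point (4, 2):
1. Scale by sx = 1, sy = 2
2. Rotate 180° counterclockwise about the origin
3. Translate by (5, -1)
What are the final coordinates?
(1, -5)

Step 1: Scale → (4, 4)
Step 2: Rotate 180° → (-4, -4)
Step 3: Translate → (1, -5)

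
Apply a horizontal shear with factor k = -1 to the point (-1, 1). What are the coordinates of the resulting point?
(-2, 1)

Shear matrix for horizontal shear with factor k = -1:
[[1, -1], [0, 1]]
Result: (-1, 1) → (-2, 1)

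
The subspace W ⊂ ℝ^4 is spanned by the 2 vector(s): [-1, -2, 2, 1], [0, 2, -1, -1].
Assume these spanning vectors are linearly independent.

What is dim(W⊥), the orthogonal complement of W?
dim(W⊥) = 2

For any subspace W of ℝ^n, dim(W) + dim(W⊥) = n (the whole-space dimension).
Here the given 2 vectors are linearly independent, so dim(W) = 2.
Thus dim(W⊥) = n - dim(W) = 4 - 2 = 2.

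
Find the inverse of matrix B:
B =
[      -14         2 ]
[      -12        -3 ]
det(B) = 66
B⁻¹ =
[    -1/22     -1/33 ]
[     2/11     -7/33 ]

For a 2×2 matrix B = [[a, b], [c, d]] with det(B) ≠ 0, B⁻¹ = (1/det(B)) * [[d, -b], [-c, a]].
det(B) = (-14)*(-3) - (2)*(-12) = 42 + 24 = 66.
B⁻¹ = (1/66) * [[-3, -2], [12, -14]].
Dividing each entry by 66 and reducing:
B⁻¹ =
[    -1/22     -1/33 ]
[     2/11     -7/33 ]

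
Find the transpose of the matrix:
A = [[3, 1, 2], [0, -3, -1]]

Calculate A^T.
[[3, 0], [1, -3], [2, -1]]

The transpose sends entry (i,j) to (j,i); rows become columns.
Row 0 of A: [3, 1, 2] -> column 0 of A^T.
Row 1 of A: [0, -3, -1] -> column 1 of A^T.
A^T = [[3, 0], [1, -3], [2, -1]]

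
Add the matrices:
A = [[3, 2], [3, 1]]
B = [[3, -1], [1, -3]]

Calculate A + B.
[[6, 1], [4, -2]]

Add corresponding elements:
(3)+(3)=6
(2)+(-1)=1
(3)+(1)=4
(1)+(-3)=-2
A + B = [[6, 1], [4, -2]]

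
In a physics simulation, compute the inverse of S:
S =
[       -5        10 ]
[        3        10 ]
det(S) = -80
S⁻¹ =
[     -1/8       1/8 ]
[     3/80      1/16 ]

For a 2×2 matrix S = [[a, b], [c, d]] with det(S) ≠ 0, S⁻¹ = (1/det(S)) * [[d, -b], [-c, a]].
det(S) = (-5)*(10) - (10)*(3) = -50 - 30 = -80.
S⁻¹ = (1/-80) * [[10, -10], [-3, -5]].
Dividing each entry by -80 and reducing:
S⁻¹ =
[     -1/8       1/8 ]
[     3/80      1/16 ]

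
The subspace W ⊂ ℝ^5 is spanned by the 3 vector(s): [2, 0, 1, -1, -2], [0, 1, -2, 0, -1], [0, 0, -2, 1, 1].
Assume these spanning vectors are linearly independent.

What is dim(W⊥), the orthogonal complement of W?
dim(W⊥) = 2

For any subspace W of ℝ^n, dim(W) + dim(W⊥) = n (the whole-space dimension).
Here the given 3 vectors are linearly independent, so dim(W) = 3.
Thus dim(W⊥) = n - dim(W) = 5 - 3 = 2.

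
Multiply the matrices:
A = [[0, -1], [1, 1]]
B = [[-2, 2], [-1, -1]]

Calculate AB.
[[1, 1], [-3, 1]]

Each entry (i,j) of AB = sum over k of A[i][k]*B[k][j].
(AB)[0][0] = (0)*(-2) + (-1)*(-1) = 1
(AB)[0][1] = (0)*(2) + (-1)*(-1) = 1
(AB)[1][0] = (1)*(-2) + (1)*(-1) = -3
(AB)[1][1] = (1)*(2) + (1)*(-1) = 1
AB = [[1, 1], [-3, 1]]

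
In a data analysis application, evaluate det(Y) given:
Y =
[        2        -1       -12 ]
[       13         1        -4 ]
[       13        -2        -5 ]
det(Y) = 429

Expand along row 0 (cofactor expansion): det(Y) = a*(e*i - f*h) - b*(d*i - f*g) + c*(d*h - e*g), where the 3×3 is [[a, b, c], [d, e, f], [g, h, i]].
Minor M_00 = (1)*(-5) - (-4)*(-2) = -5 - 8 = -13.
Minor M_01 = (13)*(-5) - (-4)*(13) = -65 + 52 = -13.
Minor M_02 = (13)*(-2) - (1)*(13) = -26 - 13 = -39.
det(Y) = (2)*(-13) - (-1)*(-13) + (-12)*(-39) = -26 - 13 + 468 = 429.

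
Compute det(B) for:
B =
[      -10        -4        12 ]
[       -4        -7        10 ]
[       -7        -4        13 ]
det(B) = 186

Expand along row 0 (cofactor expansion): det(B) = a*(e*i - f*h) - b*(d*i - f*g) + c*(d*h - e*g), where the 3×3 is [[a, b, c], [d, e, f], [g, h, i]].
Minor M_00 = (-7)*(13) - (10)*(-4) = -91 + 40 = -51.
Minor M_01 = (-4)*(13) - (10)*(-7) = -52 + 70 = 18.
Minor M_02 = (-4)*(-4) - (-7)*(-7) = 16 - 49 = -33.
det(B) = (-10)*(-51) - (-4)*(18) + (12)*(-33) = 510 + 72 - 396 = 186.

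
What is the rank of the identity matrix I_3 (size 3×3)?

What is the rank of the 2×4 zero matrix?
rank(I_3) = 3, rank(0) = 0

The identity I_3 has 3 columns that are the standard basis vectors e_1, …, e_3. These are linearly independent, so all 3 columns are pivots and rank(I_3) = 3.
The 2×4 zero matrix has every entry zero, so every row is the zero row and there are no pivots; rank(0) = 0.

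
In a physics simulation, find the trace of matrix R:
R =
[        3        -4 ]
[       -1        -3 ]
tr(R) = 3 - 3 = 0

The trace of a square matrix is the sum of its diagonal entries.
Diagonal entries of R: R[0][0] = 3, R[1][1] = -3.
tr(R) = 3 - 3 = 0.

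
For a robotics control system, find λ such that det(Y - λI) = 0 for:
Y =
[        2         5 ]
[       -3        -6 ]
λ = -3, -1

Solve det(Y - λI) = 0. For a 2×2 matrix the characteristic equation is λ² - (trace)λ + det = 0.
trace(Y) = a + d = 2 - 6 = -4.
det(Y) = a*d - b*c = (2)*(-6) - (5)*(-3) = -12 + 15 = 3.
Characteristic equation: λ² - (-4)λ + (3) = 0.
Discriminant = (-4)² - 4*(3) = 16 - 12 = 4.
λ = (-4 ± √4) / 2 = (-4 ± 2) / 2 = -3, -1.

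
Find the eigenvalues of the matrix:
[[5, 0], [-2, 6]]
λ = 5 and λ = 6

Characteristic equation: det(A - λI) = 0
λ² - (trace)λ + (det) = 0
λ² - (11)λ + (30) = 0
λ² - 11λ + 30 = 0
Solving: λ = 5, 6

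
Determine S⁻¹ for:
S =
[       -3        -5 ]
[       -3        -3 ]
det(S) = -6
S⁻¹ =
[      1/2      -5/6 ]
[     -1/2       1/2 ]

For a 2×2 matrix S = [[a, b], [c, d]] with det(S) ≠ 0, S⁻¹ = (1/det(S)) * [[d, -b], [-c, a]].
det(S) = (-3)*(-3) - (-5)*(-3) = 9 - 15 = -6.
S⁻¹ = (1/-6) * [[-3, 5], [3, -3]].
Dividing each entry by -6 and reducing:
S⁻¹ =
[      1/2      -5/6 ]
[     -1/2       1/2 ]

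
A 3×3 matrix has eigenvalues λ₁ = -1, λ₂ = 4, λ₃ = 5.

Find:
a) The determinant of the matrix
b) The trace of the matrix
det = -20, trace = 8

Two standard eigenvalue identities:
- det(A) equals the product of the eigenvalues (counted with multiplicity).
- trace(A) equals the sum of the eigenvalues.
det(A) = (-1)*(4)*(5) = -20.
trace(A) = -1 + 4 + 5 = 8.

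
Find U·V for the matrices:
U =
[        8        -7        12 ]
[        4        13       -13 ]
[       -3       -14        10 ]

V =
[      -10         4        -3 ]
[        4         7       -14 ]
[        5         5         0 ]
UV =
[      -48        43        74 ]
[      -53        42      -194 ]
[       24       -60       205 ]

Matrix multiplication: (UV)[i][j] = sum over k of U[i][k] * V[k][j].
  (UV)[0][0] = (8)*(-10) + (-7)*(4) + (12)*(5) = -48
  (UV)[0][1] = (8)*(4) + (-7)*(7) + (12)*(5) = 43
  (UV)[0][2] = (8)*(-3) + (-7)*(-14) + (12)*(0) = 74
  (UV)[1][0] = (4)*(-10) + (13)*(4) + (-13)*(5) = -53
  (UV)[1][1] = (4)*(4) + (13)*(7) + (-13)*(5) = 42
  (UV)[1][2] = (4)*(-3) + (13)*(-14) + (-13)*(0) = -194
  (UV)[2][0] = (-3)*(-10) + (-14)*(4) + (10)*(5) = 24
  (UV)[2][1] = (-3)*(4) + (-14)*(7) + (10)*(5) = -60
  (UV)[2][2] = (-3)*(-3) + (-14)*(-14) + (10)*(0) = 205
UV =
[      -48        43        74 ]
[      -53        42      -194 ]
[       24       -60       205 ]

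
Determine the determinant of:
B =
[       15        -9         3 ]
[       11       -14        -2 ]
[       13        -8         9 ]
det(B) = -723

Expand along row 0 (cofactor expansion): det(B) = a*(e*i - f*h) - b*(d*i - f*g) + c*(d*h - e*g), where the 3×3 is [[a, b, c], [d, e, f], [g, h, i]].
Minor M_00 = (-14)*(9) - (-2)*(-8) = -126 - 16 = -142.
Minor M_01 = (11)*(9) - (-2)*(13) = 99 + 26 = 125.
Minor M_02 = (11)*(-8) - (-14)*(13) = -88 + 182 = 94.
det(B) = (15)*(-142) - (-9)*(125) + (3)*(94) = -2130 + 1125 + 282 = -723.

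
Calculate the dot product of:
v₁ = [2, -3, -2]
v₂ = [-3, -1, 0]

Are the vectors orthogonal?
-3, No

The dot product is the sum of products of corresponding components.
v₁·v₂ = (2)*(-3) + (-3)*(-1) + (-2)*(0) = -6 + 3 + 0 = -3.
Two vectors are orthogonal iff their dot product is 0; here the dot product is -3, so the vectors are not orthogonal.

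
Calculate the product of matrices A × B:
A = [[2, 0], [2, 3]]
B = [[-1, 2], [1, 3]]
[[-2, 4], [1, 13]]

Matrix multiplication:
C[0][0] = 2×-1 + 0×1 = -2
C[0][1] = 2×2 + 0×3 = 4
C[1][0] = 2×-1 + 3×1 = 1
C[1][1] = 2×2 + 3×3 = 13
Result: [[-2, 4], [1, 13]]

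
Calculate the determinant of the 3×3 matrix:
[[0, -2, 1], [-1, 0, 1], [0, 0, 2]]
-4

Expansion along first row:
det = 0·det([[0,1],[0,2]]) - -2·det([[-1,1],[0,2]]) + 1·det([[-1,0],[0,0]])
    = 0·(0·2 - 1·0) - -2·(-1·2 - 1·0) + 1·(-1·0 - 0·0)
    = 0·0 - -2·-2 + 1·0
    = 0 + -4 + 0 = -4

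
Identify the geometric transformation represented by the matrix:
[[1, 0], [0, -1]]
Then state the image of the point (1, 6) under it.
reflection across the x-axis; image of (1, 6) is (1, -6)

This is a symmetric orthogonal matrix with determinant -1, which characterizes a reflection in ℝ².
The matrix [[1, 0], [0, -1]] represents: reflection across the x-axis.
Applying it to (1, 6): [1·1 + 0·6, 0·1 + -1·6] = (1, -6).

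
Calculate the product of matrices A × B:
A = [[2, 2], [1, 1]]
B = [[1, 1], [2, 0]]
[[6, 2], [3, 1]]

Matrix multiplication:
C[0][0] = 2×1 + 2×2 = 6
C[0][1] = 2×1 + 2×0 = 2
C[1][0] = 1×1 + 1×2 = 3
C[1][1] = 1×1 + 1×0 = 1
Result: [[6, 2], [3, 1]]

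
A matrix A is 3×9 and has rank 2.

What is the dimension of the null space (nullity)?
7

The rank-nullity theorem for an m×n matrix states:
rank(A) + nullity(A) = n (the number of columns).
Here n = 9 and rank(A) = 2, so nullity(A) = 9 - 2 = 7.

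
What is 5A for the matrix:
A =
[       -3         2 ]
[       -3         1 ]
5A =
[      -15        10 ]
[      -15         5 ]

Scalar multiplication is elementwise: (5A)[i][j] = 5 * A[i][j].
  (5A)[0][0] = 5 * (-3) = -15
  (5A)[0][1] = 5 * (2) = 10
  (5A)[1][0] = 5 * (-3) = -15
  (5A)[1][1] = 5 * (1) = 5
5A =
[      -15        10 ]
[      -15         5 ]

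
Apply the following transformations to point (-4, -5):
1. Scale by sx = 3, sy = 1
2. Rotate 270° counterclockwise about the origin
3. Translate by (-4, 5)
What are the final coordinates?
(-9, 17)

Step 1: Scale → (-12, -5)
Step 2: Rotate 270° → (-5, 12)
Step 3: Translate → (-9, 17)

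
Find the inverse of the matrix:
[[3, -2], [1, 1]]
[[1/5, 2/5], [-1/5, 3/5]]

For [[a,b],[c,d]], inverse = (1/det)·[[d,-b],[-c,a]]
det = 3·1 - -2·1 = 5
Inverse = (1/5)·[[1, 2], [-1, 3]]
        = [[1/5, 2/5], [-1/5, 3/5]]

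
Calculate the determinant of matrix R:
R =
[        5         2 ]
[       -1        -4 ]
det(R) = -18

For a 2×2 matrix [[a, b], [c, d]], det = a*d - b*c.
det(R) = (5)*(-4) - (2)*(-1) = -20 + 2 = -18.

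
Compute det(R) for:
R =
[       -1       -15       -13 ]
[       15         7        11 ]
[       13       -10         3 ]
det(R) = 1532

Expand along row 0 (cofactor expansion): det(R) = a*(e*i - f*h) - b*(d*i - f*g) + c*(d*h - e*g), where the 3×3 is [[a, b, c], [d, e, f], [g, h, i]].
Minor M_00 = (7)*(3) - (11)*(-10) = 21 + 110 = 131.
Minor M_01 = (15)*(3) - (11)*(13) = 45 - 143 = -98.
Minor M_02 = (15)*(-10) - (7)*(13) = -150 - 91 = -241.
det(R) = (-1)*(131) - (-15)*(-98) + (-13)*(-241) = -131 - 1470 + 3133 = 1532.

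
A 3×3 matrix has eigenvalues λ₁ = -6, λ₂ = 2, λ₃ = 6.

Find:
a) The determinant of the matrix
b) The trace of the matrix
det = -72, trace = 2

Two standard eigenvalue identities:
- det(A) equals the product of the eigenvalues (counted with multiplicity).
- trace(A) equals the sum of the eigenvalues.
det(A) = (-6)*(2)*(6) = -72.
trace(A) = -6 + 2 + 6 = 2.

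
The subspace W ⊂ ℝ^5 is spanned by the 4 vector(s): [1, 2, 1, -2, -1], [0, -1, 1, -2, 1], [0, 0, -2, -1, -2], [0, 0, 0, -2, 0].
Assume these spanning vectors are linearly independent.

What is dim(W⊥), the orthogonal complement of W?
dim(W⊥) = 1

For any subspace W of ℝ^n, dim(W) + dim(W⊥) = n (the whole-space dimension).
Here the given 4 vectors are linearly independent, so dim(W) = 4.
Thus dim(W⊥) = n - dim(W) = 5 - 4 = 1.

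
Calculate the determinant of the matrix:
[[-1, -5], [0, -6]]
6

For a 2×2 matrix [[a, b], [c, d]], det = ad - bc
det = (-1)(-6) - (-5)(0) = 6 - 0 = 6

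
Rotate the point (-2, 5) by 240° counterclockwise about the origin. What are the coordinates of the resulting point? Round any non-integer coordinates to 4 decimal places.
(5.3301, -0.7679)

Rotation matrix R(θ) = [[cos θ, -sin θ], [sin θ, cos θ]]; for θ = 240°:
R = [[-1/2, √3/2], [-√3/2, -1/2]]
Result: R × [-2, 5]ᵀ = [-1/2·-2 + (√3/2)·5, -√3/2·-2 + (-1/2)·5]ᵀ = (5.3301, -0.7679)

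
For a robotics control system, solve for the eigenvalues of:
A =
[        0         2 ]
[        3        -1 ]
λ = -3, 2

Solve det(A - λI) = 0. For a 2×2 matrix the characteristic equation is λ² - (trace)λ + det = 0.
trace(A) = a + d = 0 - 1 = -1.
det(A) = a*d - b*c = (0)*(-1) - (2)*(3) = 0 - 6 = -6.
Characteristic equation: λ² - (-1)λ + (-6) = 0.
Discriminant = (-1)² - 4*(-6) = 1 + 24 = 25.
λ = (-1 ± √25) / 2 = (-1 ± 5) / 2 = -3, 2.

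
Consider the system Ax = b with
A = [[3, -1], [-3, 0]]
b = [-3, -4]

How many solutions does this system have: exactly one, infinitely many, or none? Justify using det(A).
Exactly one solution

Compute det(A) = (3)*(0) - (-1)*(-3) = -3.
Because det(A) ≠ 0, A is invertible and Ax = b has a unique solution for every b (here x = A⁻¹ b).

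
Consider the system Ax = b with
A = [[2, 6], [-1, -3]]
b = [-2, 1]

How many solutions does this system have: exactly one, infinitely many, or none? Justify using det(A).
Infinitely many solutions

det(A) = (2)*(-3) - (6)*(-1) = 0, so A is singular (column 2 is 3 times column 1).
b = [-2, 1] = -1 * column 1 of A, so b lies in the column space of A.
A singular matrix whose right-hand side is in its column space gives a 1-parameter family of solutions — infinitely many.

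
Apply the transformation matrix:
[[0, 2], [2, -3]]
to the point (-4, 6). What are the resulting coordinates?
(12, -26)

Matrix multiplication:
[[0, 2], [2, -3]] × [-4, 6]ᵀ
= [0×-4 + 2×6, 2×-4 + -3×6]ᵀ
= [12.0000, -26.0000]ᵀ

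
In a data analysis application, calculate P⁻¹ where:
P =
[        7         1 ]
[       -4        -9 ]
det(P) = -59
P⁻¹ =
[     9/59      1/59 ]
[    -4/59     -7/59 ]

For a 2×2 matrix P = [[a, b], [c, d]] with det(P) ≠ 0, P⁻¹ = (1/det(P)) * [[d, -b], [-c, a]].
det(P) = (7)*(-9) - (1)*(-4) = -63 + 4 = -59.
P⁻¹ = (1/-59) * [[-9, -1], [4, 7]].
Dividing each entry by -59 and reducing:
P⁻¹ =
[     9/59      1/59 ]
[    -4/59     -7/59 ]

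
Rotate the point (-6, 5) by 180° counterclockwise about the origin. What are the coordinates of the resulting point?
(6, -5)

Rotation matrix R(θ) = [[cos θ, -sin θ], [sin θ, cos θ]]; for θ = 180°:
R = [[-1, 0], [0, -1]]
Result: R × [-6, 5]ᵀ = [-1·-6 + (0)·5, 0·-6 + (-1)·5]ᵀ = (6, -5)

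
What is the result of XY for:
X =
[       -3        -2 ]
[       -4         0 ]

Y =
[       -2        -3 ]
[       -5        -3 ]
XY =
[       16        15 ]
[        8        12 ]

Matrix multiplication: (XY)[i][j] = sum over k of X[i][k] * Y[k][j].
  (XY)[0][0] = (-3)*(-2) + (-2)*(-5) = 16
  (XY)[0][1] = (-3)*(-3) + (-2)*(-3) = 15
  (XY)[1][0] = (-4)*(-2) + (0)*(-5) = 8
  (XY)[1][1] = (-4)*(-3) + (0)*(-3) = 12
XY =
[       16        15 ]
[        8        12 ]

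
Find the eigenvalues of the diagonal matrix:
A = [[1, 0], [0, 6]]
λ₁ = 1, λ₂ = 6

The characteristic polynomial of A is det(A - λI) = (1 - λ)(6 - λ) = 0.
The roots are λ = 1 and λ = 6, so the eigenvalues are the diagonal entries.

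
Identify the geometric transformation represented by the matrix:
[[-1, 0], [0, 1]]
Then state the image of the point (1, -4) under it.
reflection across the y-axis; image of (1, -4) is (-1, -4)

This is a symmetric orthogonal matrix with determinant -1, which characterizes a reflection in ℝ².
The matrix [[-1, 0], [0, 1]] represents: reflection across the y-axis.
Applying it to (1, -4): [-1·1 + 0·-4, 0·1 + 1·-4] = (-1, -4).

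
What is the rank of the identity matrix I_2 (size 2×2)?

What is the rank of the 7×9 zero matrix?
rank(I_2) = 2, rank(0) = 0

The identity I_2 has 2 columns that are the standard basis vectors e_1, …, e_2. These are linearly independent, so all 2 columns are pivots and rank(I_2) = 2.
The 7×9 zero matrix has every entry zero, so every row is the zero row and there are no pivots; rank(0) = 0.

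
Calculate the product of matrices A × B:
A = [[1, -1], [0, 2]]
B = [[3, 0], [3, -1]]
[[0, 1], [6, -2]]

Matrix multiplication:
C[0][0] = 1×3 + -1×3 = 0
C[0][1] = 1×0 + -1×-1 = 1
C[1][0] = 0×3 + 2×3 = 6
C[1][1] = 0×0 + 2×-1 = -2
Result: [[0, 1], [6, -2]]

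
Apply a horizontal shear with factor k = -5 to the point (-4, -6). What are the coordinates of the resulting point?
(26, -6)

Shear matrix for horizontal shear with factor k = -5:
[[1, -5], [0, 1]]
Result: (-4, -6) → (26, -6)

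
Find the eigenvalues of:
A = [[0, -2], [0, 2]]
λ = 0, 2

Solve det(A - λI) = 0. For a 2×2 matrix this is λ² - (trace)λ + det = 0.
trace(A) = 0 + 2 = 2.
det(A) = (0)*(2) - (-2)*(0) = 0 - 0 = 0.
Characteristic equation: λ² - (2)λ + (0) = 0.
Discriminant: (2)² - 4*(0) = 4 - 0 = 4.
Roots: λ = (2 ± √4) / 2 = 0, 2.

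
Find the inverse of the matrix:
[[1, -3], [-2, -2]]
[[1/4, -3/8], [-1/4, -1/8]]

For [[a,b],[c,d]], inverse = (1/det)·[[d,-b],[-c,a]]
det = 1·-2 - -3·-2 = -8
Inverse = (1/-8)·[[-2, 3], [2, 1]]
        = [[1/4, -3/8], [-1/4, -1/8]]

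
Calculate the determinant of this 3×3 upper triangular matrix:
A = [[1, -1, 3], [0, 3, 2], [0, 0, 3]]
9

The determinant of a triangular matrix is the product of its diagonal entries (the off-diagonal entries above the diagonal do not affect it).
det(A) = (1) * (3) * (3) = 9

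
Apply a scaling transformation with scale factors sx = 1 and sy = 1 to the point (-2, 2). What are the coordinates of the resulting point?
(-2, 2)

Scaling matrix:
[[1, 0], [0, 1]]
Result: (-2 × 1, 2 × 1) = (-2, 2)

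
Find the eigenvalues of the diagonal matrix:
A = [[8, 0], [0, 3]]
λ₁ = 8, λ₂ = 3

The characteristic polynomial of A is det(A - λI) = (8 - λ)(3 - λ) = 0.
The roots are λ = 8 and λ = 3, so the eigenvalues are the diagonal entries.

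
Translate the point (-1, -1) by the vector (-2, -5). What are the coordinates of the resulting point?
(-3, -6)

Translation by (-2, -5):
x' = -1 + -2 = -3
y' = -1 + -5 = -6
Homogeneous matrix: [[1, 0, -2], [0, 1, -5], [0, 0, 1]]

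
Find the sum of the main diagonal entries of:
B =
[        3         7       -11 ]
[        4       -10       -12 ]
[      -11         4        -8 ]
tr(B) = 3 - 10 - 8 = -15

The trace of a square matrix is the sum of its diagonal entries.
Diagonal entries of B: B[0][0] = 3, B[1][1] = -10, B[2][2] = -8.
tr(B) = 3 - 10 - 8 = -15.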